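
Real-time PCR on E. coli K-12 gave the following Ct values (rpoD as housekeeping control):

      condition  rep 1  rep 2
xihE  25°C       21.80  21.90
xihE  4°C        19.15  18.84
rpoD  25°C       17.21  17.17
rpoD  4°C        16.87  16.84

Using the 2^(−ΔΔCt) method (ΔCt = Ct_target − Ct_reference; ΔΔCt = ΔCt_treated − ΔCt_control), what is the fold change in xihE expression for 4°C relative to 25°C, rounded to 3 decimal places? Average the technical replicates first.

Mean Ct: xihE 25°C 21.850; xihE 4°C 18.995; rpoD 25°C 17.190; rpoD 4°C 16.855
ΔCt(25°C) = 21.850 − 17.190 = 4.660
ΔCt(4°C) = 18.995 − 16.855 = 2.140
ΔΔCt = 2.140 − 4.660 = -2.520
Fold change = 2^(−(-2.520)) = 2^2.520 = 5.7358

5.736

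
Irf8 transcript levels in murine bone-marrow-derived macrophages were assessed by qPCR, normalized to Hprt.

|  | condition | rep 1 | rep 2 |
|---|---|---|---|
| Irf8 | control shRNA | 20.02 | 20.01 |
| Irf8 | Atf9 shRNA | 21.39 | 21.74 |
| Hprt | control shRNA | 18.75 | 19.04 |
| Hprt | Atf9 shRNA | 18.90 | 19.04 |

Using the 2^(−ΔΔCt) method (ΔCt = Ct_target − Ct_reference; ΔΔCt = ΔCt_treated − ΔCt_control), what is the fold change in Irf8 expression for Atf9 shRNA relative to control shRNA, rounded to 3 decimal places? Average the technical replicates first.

Mean Ct: Irf8 control shRNA 20.015; Irf8 Atf9 shRNA 21.565; Hprt control shRNA 18.895; Hprt Atf9 shRNA 18.970
ΔCt(control shRNA) = 20.015 − 18.895 = 1.120
ΔCt(Atf9 shRNA) = 21.565 − 18.970 = 2.595
ΔΔCt = 2.595 − 1.120 = 1.475
Fold change = 2^(−1.475) = 0.3597

0.360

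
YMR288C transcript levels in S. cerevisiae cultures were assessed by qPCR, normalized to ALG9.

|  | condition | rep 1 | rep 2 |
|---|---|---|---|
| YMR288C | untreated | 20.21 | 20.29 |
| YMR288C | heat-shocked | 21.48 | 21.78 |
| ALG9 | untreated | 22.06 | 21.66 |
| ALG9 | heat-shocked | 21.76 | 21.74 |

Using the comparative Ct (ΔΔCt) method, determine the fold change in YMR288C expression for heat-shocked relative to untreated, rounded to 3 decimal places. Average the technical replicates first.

Mean Ct: YMR288C untreated 20.250; YMR288C heat-shocked 21.630; ALG9 untreated 21.860; ALG9 heat-shocked 21.750
ΔCt(untreated) = 20.250 − 21.860 = -1.610
ΔCt(heat-shocked) = 21.630 − 21.750 = -0.120
ΔΔCt = -0.120 − (-1.610) = 1.490
Fold change = 2^(−1.490) = 0.3560

0.356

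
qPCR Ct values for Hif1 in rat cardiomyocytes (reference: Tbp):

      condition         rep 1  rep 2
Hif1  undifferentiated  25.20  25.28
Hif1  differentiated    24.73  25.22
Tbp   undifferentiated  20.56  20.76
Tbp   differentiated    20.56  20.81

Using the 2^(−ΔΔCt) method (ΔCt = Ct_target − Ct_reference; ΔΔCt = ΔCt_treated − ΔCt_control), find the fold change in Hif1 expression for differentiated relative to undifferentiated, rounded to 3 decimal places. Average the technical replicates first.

Mean Ct: Hif1 undifferentiated 25.240; Hif1 differentiated 24.975; Tbp undifferentiated 20.660; Tbp differentiated 20.685
ΔCt(undifferentiated) = 25.240 − 20.660 = 4.580
ΔCt(differentiated) = 24.975 − 20.685 = 4.290
ΔΔCt = 4.290 − 4.580 = -0.290
Fold change = 2^(−(-0.290)) = 2^0.290 = 1.2226

1.223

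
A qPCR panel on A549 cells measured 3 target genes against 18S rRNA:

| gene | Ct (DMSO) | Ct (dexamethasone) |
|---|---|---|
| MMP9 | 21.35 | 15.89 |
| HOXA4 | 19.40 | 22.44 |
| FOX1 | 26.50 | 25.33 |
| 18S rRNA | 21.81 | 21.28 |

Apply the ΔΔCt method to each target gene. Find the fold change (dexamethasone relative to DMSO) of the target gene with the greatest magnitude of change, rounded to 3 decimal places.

MMP9: ΔΔCt = (15.89−21.28) − (21.35−21.81) = -5.39 − (-0.46) = -4.93; fold change = 2^4.93 = 30.484
HOXA4: ΔΔCt = (22.44−21.28) − (19.40−21.81) = 1.16 − (-2.41) = 3.57; fold change = 2^-3.57 = 0.084
FOX1: ΔΔCt = (25.33−21.28) − (26.50−21.81) = 4.05 − 4.69 = -0.64; fold change = 2^0.64 = 1.558
MMP9 has the largest |ΔΔCt| = 4.93.

30.484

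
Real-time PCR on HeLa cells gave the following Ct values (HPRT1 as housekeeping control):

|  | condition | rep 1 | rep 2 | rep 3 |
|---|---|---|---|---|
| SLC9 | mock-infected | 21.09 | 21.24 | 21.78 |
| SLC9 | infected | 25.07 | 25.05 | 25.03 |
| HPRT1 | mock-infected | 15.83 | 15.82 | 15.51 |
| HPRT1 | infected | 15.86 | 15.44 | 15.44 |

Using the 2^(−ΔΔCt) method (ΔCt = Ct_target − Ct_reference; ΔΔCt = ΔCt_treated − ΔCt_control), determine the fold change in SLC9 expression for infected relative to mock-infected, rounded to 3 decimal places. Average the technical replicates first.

0.071

Mean Ct: SLC9 mock-infected 21.370; SLC9 infected 25.050; HPRT1 mock-infected 15.720; HPRT1 infected 15.580
ΔCt(mock-infected) = 21.370 − 15.720 = 5.650
ΔCt(infected) = 25.050 − 15.580 = 9.470
ΔΔCt = 9.470 − 5.650 = 3.820
Fold change = 2^(−3.820) = 0.0708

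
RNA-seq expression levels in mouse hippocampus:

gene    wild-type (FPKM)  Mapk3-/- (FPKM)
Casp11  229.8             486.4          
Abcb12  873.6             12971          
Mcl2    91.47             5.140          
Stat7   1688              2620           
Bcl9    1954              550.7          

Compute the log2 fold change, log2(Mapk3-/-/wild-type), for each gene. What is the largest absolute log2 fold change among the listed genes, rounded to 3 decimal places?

log2(486.4/229.8) = 1.082  (Casp11)
log2(12971/873.6) = 3.892  (Abcb12)
log2(5.140/91.47) = -4.153  (Mcl2)
log2(2620/1688) = 0.634  (Stat7)
log2(550.7/1954) = -1.827  (Bcl9)
The largest magnitude belongs to Mcl2.

4.153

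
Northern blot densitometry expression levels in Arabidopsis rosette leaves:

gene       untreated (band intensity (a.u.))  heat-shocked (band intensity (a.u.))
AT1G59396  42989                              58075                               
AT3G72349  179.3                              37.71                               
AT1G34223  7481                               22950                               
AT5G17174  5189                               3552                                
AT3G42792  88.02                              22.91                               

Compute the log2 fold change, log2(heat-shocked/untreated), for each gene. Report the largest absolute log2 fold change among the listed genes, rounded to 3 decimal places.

2.249

log2(58075/42989) = 0.434  (AT1G59396)
log2(37.71/179.3) = -2.249  (AT3G72349)
log2(22950/7481) = 1.617  (AT1G34223)
log2(3552/5189) = -0.547  (AT5G17174)
log2(22.91/88.02) = -1.942  (AT3G42792)
The largest magnitude belongs to AT3G72349.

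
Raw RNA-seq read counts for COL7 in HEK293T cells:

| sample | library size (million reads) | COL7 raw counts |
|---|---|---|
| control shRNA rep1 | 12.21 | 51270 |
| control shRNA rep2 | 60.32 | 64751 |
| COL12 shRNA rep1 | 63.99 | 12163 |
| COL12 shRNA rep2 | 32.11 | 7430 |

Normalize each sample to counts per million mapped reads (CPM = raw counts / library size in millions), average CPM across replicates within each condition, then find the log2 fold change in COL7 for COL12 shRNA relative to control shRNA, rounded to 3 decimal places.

-3.645

CPM(control shRNA rep1) = 51270 / 12.21 = 4199.0172
CPM(control shRNA rep2) = 64751 / 60.32 = 1073.4582
CPM(COL12 shRNA rep1) = 12163 / 63.99 = 190.0766
CPM(COL12 shRNA rep2) = 7430 / 32.11 = 231.3921
mean CPM(control shRNA) = 2636.2377; mean CPM(COL12 shRNA) = 210.7343
Fold change = 210.7343 / 2636.2377 = 0.07994
log2(0.07994) = -3.6450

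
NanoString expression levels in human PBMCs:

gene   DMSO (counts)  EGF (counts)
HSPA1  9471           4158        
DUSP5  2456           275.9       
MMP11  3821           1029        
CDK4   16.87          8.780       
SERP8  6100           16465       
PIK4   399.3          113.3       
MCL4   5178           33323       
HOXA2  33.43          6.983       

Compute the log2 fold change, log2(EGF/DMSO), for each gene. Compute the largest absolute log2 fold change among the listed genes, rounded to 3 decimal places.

3.154

log2(4158/9471) = -1.188  (HSPA1)
log2(275.9/2456) = -3.154  (DUSP5)
log2(1029/3821) = -1.893  (MMP11)
log2(8.780/16.87) = -0.942  (CDK4)
log2(16465/6100) = 1.433  (SERP8)
log2(113.3/399.3) = -1.817  (PIK4)
log2(33323/5178) = 2.686  (MCL4)
log2(6.983/33.43) = -2.259  (HOXA2)
The largest magnitude belongs to DUSP5.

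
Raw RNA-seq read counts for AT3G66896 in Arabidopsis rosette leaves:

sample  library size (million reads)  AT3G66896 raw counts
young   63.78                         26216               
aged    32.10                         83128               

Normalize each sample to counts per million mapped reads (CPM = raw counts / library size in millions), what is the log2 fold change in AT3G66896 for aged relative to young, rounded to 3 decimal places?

2.655

CPM(young) = 26216 / 63.78 = 411.0379
CPM(aged) = 83128 / 32.10 = 2589.6573
Fold change = 2589.6573 / 411.0379 = 6.30029
log2(6.30029) = 2.6554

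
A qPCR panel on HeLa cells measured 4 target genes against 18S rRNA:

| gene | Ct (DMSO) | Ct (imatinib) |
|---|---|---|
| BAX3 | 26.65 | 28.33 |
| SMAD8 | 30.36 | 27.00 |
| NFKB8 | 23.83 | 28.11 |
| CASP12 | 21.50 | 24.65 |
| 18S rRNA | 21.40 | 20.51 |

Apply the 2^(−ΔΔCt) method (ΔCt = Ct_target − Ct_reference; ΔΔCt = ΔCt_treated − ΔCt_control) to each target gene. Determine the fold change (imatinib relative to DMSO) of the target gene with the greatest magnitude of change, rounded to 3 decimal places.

0.028

BAX3: ΔΔCt = (28.33−20.51) − (26.65−21.40) = 7.82 − 5.25 = 2.57; fold change = 2^-2.57 = 0.168
SMAD8: ΔΔCt = (27.00−20.51) − (30.36−21.40) = 6.49 − 8.96 = -2.47; fold change = 2^2.47 = 5.540
NFKB8: ΔΔCt = (28.11−20.51) − (23.83−21.40) = 7.60 − 2.43 = 5.17; fold change = 2^-5.17 = 0.028
CASP12: ΔΔCt = (24.65−20.51) − (21.50−21.40) = 4.14 − 0.10 = 4.04; fold change = 2^-4.04 = 0.061
NFKB8 has the largest |ΔΔCt| = 5.17.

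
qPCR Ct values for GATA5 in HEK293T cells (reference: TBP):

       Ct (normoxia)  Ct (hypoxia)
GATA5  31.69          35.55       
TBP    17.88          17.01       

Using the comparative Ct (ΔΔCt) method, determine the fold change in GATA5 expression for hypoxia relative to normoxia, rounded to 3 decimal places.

0.038

ΔCt(normoxia) = 31.690 − 17.880 = 13.810
ΔCt(hypoxia) = 35.550 − 17.010 = 18.540
ΔΔCt = 18.540 − 13.810 = 4.730
Fold change = 2^(−4.730) = 0.0377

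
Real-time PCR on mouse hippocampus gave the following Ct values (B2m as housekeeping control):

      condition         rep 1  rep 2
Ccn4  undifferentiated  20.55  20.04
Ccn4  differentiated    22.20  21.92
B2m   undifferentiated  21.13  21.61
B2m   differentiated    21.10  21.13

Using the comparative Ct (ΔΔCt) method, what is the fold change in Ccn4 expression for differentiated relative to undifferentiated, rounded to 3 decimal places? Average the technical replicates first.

Mean Ct: Ccn4 undifferentiated 20.295; Ccn4 differentiated 22.060; B2m undifferentiated 21.370; B2m differentiated 21.115
ΔCt(undifferentiated) = 20.295 − 21.370 = -1.075
ΔCt(differentiated) = 22.060 − 21.115 = 0.945
ΔΔCt = 0.945 − (-1.075) = 2.020
Fold change = 2^(−2.020) = 0.2466

0.247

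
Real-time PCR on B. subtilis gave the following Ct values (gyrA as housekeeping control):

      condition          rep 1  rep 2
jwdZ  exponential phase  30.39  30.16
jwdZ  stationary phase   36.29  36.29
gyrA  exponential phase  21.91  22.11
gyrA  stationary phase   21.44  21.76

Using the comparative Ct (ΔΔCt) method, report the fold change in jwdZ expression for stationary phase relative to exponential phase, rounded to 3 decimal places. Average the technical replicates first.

0.012

Mean Ct: jwdZ exponential phase 30.275; jwdZ stationary phase 36.290; gyrA exponential phase 22.010; gyrA stationary phase 21.600
ΔCt(exponential phase) = 30.275 − 22.010 = 8.265
ΔCt(stationary phase) = 36.290 − 21.600 = 14.690
ΔΔCt = 14.690 − 8.265 = 6.425
Fold change = 2^(−6.425) = 0.0116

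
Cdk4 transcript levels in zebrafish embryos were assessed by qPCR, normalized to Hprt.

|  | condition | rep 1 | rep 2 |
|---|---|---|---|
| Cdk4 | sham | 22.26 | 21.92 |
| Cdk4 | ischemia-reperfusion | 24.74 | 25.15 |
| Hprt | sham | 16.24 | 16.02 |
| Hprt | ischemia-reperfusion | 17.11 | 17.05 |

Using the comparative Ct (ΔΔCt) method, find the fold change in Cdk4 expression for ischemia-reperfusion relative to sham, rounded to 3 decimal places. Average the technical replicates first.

0.267

Mean Ct: Cdk4 sham 22.090; Cdk4 ischemia-reperfusion 24.945; Hprt sham 16.130; Hprt ischemia-reperfusion 17.080
ΔCt(sham) = 22.090 − 16.130 = 5.960
ΔCt(ischemia-reperfusion) = 24.945 − 17.080 = 7.865
ΔΔCt = 7.865 − 5.960 = 1.905
Fold change = 2^(−1.905) = 0.2670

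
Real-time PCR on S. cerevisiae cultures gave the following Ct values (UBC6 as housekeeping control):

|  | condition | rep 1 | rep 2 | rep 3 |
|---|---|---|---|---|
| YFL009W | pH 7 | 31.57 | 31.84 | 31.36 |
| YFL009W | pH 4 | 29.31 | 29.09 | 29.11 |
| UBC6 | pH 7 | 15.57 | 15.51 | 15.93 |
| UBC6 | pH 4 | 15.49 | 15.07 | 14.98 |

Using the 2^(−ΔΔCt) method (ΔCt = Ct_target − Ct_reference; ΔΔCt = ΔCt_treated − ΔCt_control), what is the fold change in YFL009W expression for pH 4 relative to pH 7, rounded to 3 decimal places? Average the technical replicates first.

Mean Ct: YFL009W pH 7 31.590; YFL009W pH 4 29.170; UBC6 pH 7 15.670; UBC6 pH 4 15.180
ΔCt(pH 7) = 31.590 − 15.670 = 15.920
ΔCt(pH 4) = 29.170 − 15.180 = 13.990
ΔΔCt = 13.990 − 15.920 = -1.930
Fold change = 2^(−(-1.930)) = 2^1.930 = 3.8106

3.811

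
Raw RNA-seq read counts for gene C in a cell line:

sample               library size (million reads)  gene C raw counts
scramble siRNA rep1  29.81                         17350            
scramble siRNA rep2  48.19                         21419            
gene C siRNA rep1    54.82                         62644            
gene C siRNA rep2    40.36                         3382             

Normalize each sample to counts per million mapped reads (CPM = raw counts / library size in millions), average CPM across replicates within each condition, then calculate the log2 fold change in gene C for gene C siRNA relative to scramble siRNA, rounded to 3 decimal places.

CPM(scramble siRNA rep1) = 17350 / 29.81 = 582.0195
CPM(scramble siRNA rep2) = 21419 / 48.19 = 444.4698
CPM(gene C siRNA rep1) = 62644 / 54.82 = 1142.7216
CPM(gene C siRNA rep2) = 3382 / 40.36 = 83.7958
mean CPM(scramble siRNA) = 513.2446; mean CPM(gene C siRNA) = 613.2587
Fold change = 613.2587 / 513.2446 = 1.19487
log2(1.19487) = 0.2568

0.257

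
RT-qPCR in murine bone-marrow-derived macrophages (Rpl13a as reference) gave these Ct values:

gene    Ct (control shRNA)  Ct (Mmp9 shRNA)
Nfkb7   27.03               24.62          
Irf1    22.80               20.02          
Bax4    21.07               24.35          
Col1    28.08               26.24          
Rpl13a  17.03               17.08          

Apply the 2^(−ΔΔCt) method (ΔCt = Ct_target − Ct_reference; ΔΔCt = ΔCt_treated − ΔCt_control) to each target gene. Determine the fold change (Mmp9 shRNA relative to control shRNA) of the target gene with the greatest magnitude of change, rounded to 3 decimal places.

Nfkb7: ΔΔCt = (24.62−17.08) − (27.03−17.03) = 7.54 − 10.00 = -2.46; fold change = 2^2.46 = 5.502
Irf1: ΔΔCt = (20.02−17.08) − (22.80−17.03) = 2.94 − 5.77 = -2.83; fold change = 2^2.83 = 7.111
Bax4: ΔΔCt = (24.35−17.08) − (21.07−17.03) = 7.27 − 4.04 = 3.23; fold change = 2^-3.23 = 0.107
Col1: ΔΔCt = (26.24−17.08) − (28.08−17.03) = 9.16 − 11.05 = -1.89; fold change = 2^1.89 = 3.706
Bax4 has the largest |ΔΔCt| = 3.23.

0.107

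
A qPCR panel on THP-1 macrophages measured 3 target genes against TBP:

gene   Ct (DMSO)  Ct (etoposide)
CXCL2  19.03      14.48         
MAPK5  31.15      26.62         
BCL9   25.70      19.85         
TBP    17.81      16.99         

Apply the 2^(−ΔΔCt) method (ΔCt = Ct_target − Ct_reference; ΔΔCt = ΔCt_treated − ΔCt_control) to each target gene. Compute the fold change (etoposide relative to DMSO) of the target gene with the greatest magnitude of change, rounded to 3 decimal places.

32.672

CXCL2: ΔΔCt = (14.48−16.99) − (19.03−17.81) = -2.51 − 1.22 = -3.73; fold change = 2^3.73 = 13.269
MAPK5: ΔΔCt = (26.62−16.99) − (31.15−17.81) = 9.63 − 13.34 = -3.71; fold change = 2^3.71 = 13.086
BCL9: ΔΔCt = (19.85−16.99) − (25.70−17.81) = 2.86 − 7.89 = -5.03; fold change = 2^5.03 = 32.672
BCL9 has the largest |ΔΔCt| = 5.03.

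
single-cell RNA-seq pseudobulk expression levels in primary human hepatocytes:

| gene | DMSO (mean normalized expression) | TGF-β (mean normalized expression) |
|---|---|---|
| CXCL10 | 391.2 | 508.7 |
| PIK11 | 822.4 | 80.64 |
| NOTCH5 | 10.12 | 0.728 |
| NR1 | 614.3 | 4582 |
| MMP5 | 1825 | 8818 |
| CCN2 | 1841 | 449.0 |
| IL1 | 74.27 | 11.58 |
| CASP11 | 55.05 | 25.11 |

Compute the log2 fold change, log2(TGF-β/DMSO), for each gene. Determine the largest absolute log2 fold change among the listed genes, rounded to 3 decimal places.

log2(508.7/391.2) = 0.379  (CXCL10)
log2(80.64/822.4) = -3.350  (PIK11)
log2(0.728/10.12) = -3.797  (NOTCH5)
log2(4582/614.3) = 2.899  (NR1)
log2(8818/1825) = 2.273  (MMP5)
log2(449.0/1841) = -2.036  (CCN2)
log2(11.58/74.27) = -2.681  (IL1)
log2(25.11/55.05) = -1.132  (CASP11)
The largest magnitude belongs to NOTCH5.

3.797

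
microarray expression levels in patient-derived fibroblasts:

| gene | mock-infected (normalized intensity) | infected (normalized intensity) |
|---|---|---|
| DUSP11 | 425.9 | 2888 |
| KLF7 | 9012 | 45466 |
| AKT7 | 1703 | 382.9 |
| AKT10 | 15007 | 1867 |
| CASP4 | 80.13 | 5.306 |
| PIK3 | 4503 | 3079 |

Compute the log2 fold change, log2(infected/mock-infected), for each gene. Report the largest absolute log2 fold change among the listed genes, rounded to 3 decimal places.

log2(2888/425.9) = 2.761  (DUSP11)
log2(45466/9012) = 2.335  (KLF7)
log2(382.9/1703) = -2.153  (AKT7)
log2(1867/15007) = -3.007  (AKT10)
log2(5.306/80.13) = -3.917  (CASP4)
log2(3079/4503) = -0.548  (PIK3)
The largest magnitude belongs to CASP4.

3.917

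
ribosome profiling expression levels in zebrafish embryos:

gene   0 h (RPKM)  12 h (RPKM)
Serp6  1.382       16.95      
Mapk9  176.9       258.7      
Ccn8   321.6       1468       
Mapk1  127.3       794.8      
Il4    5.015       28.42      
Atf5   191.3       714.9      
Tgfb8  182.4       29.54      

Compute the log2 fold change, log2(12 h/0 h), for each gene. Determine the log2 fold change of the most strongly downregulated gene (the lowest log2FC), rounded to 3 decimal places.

-2.626

log2(16.95/1.382) = 3.616  (Serp6)
log2(258.7/176.9) = 0.548  (Mapk9)
log2(1468/321.6) = 2.191  (Ccn8)
log2(794.8/127.3) = 2.642  (Mapk1)
log2(28.42/5.015) = 2.503  (Il4)
log2(714.9/191.3) = 1.902  (Atf5)
log2(29.54/182.4) = -2.626  (Tgfb8)
Tgfb8 is most strongly downregulated.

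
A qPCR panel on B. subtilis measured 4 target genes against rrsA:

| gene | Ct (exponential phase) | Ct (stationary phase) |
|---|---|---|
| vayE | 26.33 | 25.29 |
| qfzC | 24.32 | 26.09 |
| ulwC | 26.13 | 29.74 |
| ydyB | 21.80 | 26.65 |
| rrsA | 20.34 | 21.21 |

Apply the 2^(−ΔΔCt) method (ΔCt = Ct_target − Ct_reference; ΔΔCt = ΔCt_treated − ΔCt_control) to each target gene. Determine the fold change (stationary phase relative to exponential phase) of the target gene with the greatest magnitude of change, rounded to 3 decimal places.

vayE: ΔΔCt = (25.29−21.21) − (26.33−20.34) = 4.08 − 5.99 = -1.91; fold change = 2^1.91 = 3.758
qfzC: ΔΔCt = (26.09−21.21) − (24.32−20.34) = 4.88 − 3.98 = 0.90; fold change = 2^-0.90 = 0.536
ulwC: ΔΔCt = (29.74−21.21) − (26.13−20.34) = 8.53 − 5.79 = 2.74; fold change = 2^-2.74 = 0.150
ydyB: ΔΔCt = (26.65−21.21) − (21.80−20.34) = 5.44 − 1.46 = 3.98; fold change = 2^-3.98 = 0.063
ydyB has the largest |ΔΔCt| = 3.98.

0.063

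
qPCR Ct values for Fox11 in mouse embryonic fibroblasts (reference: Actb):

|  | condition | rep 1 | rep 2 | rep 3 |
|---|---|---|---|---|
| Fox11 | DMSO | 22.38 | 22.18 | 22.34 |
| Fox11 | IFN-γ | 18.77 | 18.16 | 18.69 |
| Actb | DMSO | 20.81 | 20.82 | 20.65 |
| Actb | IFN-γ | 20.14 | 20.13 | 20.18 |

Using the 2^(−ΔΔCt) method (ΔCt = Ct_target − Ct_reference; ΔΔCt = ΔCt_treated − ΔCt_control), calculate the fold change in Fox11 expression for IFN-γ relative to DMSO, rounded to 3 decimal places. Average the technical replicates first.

8.877

Mean Ct: Fox11 DMSO 22.300; Fox11 IFN-γ 18.540; Actb DMSO 20.760; Actb IFN-γ 20.150
ΔCt(DMSO) = 22.300 − 20.760 = 1.540
ΔCt(IFN-γ) = 18.540 − 20.150 = -1.610
ΔΔCt = -1.610 − 1.540 = -3.150
Fold change = 2^(−(-3.150)) = 2^3.150 = 8.8766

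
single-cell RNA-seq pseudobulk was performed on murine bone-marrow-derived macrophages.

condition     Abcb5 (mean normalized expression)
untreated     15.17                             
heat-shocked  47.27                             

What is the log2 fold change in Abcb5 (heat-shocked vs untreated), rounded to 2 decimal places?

1.64

Fold change = 47.27 / 15.17 = 3.1160
log2(3.1160) = 1.640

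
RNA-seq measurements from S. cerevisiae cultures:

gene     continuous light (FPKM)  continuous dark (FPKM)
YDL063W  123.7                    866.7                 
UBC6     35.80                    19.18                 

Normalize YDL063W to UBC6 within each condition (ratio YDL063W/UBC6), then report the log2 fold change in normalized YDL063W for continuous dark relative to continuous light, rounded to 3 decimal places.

3.709

YDL063W/UBC6 (continuous light) = 123.7 / 35.80 = 3.4553
YDL063W/UBC6 (continuous dark) = 866.7 / 19.18 = 45.188
Fold change = 45.188 / 3.4553 = 13.0778
log2(13.0778) = 3.7090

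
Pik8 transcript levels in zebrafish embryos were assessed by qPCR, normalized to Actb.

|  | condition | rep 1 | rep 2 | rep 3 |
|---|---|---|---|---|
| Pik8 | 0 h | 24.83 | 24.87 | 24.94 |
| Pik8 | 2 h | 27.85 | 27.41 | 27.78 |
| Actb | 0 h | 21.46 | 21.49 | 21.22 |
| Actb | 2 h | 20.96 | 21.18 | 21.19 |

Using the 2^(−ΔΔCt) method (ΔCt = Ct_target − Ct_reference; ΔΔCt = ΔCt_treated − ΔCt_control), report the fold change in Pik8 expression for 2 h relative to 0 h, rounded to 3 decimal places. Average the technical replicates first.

0.118

Mean Ct: Pik8 0 h 24.880; Pik8 2 h 27.680; Actb 0 h 21.390; Actb 2 h 21.110
ΔCt(0 h) = 24.880 − 21.390 = 3.490
ΔCt(2 h) = 27.680 − 21.110 = 6.570
ΔΔCt = 6.570 − 3.490 = 3.080
Fold change = 2^(−3.080) = 0.1183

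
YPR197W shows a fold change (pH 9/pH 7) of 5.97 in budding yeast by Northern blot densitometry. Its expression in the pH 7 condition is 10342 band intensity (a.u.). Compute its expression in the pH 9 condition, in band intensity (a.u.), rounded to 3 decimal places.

61741.740

pH 9 expression = 10342 × 5.97 = 61741.740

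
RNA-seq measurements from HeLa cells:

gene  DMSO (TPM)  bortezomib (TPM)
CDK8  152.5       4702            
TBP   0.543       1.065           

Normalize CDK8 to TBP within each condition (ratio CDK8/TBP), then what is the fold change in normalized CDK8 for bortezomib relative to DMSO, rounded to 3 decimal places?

15.720

CDK8/TBP (DMSO) = 152.5 / 0.543 = 280.85
CDK8/TBP (bortezomib) = 4702 / 1.065 = 4415
Fold change = 4415 / 280.85 = 15.7204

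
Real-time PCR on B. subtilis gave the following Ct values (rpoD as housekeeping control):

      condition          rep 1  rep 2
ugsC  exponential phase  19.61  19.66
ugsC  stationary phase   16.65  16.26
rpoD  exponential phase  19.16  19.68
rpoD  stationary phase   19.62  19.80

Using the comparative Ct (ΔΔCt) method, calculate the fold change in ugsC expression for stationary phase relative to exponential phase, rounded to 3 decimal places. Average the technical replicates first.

11.081

Mean Ct: ugsC exponential phase 19.635; ugsC stationary phase 16.455; rpoD exponential phase 19.420; rpoD stationary phase 19.710
ΔCt(exponential phase) = 19.635 − 19.420 = 0.215
ΔCt(stationary phase) = 16.455 − 19.710 = -3.255
ΔΔCt = -3.255 − 0.215 = -3.470
Fold change = 2^(−(-3.470)) = 2^3.470 = 11.0809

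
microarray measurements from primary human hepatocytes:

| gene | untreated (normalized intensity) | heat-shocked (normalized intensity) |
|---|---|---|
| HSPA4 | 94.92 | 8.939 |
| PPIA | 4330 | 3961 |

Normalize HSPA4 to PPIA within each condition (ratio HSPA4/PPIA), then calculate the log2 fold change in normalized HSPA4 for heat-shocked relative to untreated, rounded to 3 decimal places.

-3.280

HSPA4/PPIA (untreated) = 94.92 / 4330 = 0.021921
HSPA4/PPIA (heat-shocked) = 8.939 / 3961 = 0.0022568
Fold change = 0.0022568 / 0.021921 = 0.1029
log2(0.1029) = -3.2800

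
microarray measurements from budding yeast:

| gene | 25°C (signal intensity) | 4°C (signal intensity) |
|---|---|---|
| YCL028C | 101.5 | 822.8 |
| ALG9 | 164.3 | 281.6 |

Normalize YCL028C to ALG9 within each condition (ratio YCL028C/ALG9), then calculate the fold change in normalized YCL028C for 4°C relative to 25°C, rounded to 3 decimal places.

4.730

YCL028C/ALG9 (25°C) = 101.5 / 164.3 = 0.61777
YCL028C/ALG9 (4°C) = 822.8 / 281.6 = 2.9219
Fold change = 2.9219 / 0.61777 = 4.7297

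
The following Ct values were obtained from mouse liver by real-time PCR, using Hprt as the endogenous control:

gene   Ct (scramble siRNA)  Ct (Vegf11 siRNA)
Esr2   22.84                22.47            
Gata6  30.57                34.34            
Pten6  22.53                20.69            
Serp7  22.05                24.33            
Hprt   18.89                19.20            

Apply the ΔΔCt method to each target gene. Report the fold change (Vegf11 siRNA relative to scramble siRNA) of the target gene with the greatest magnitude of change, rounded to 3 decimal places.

Esr2: ΔΔCt = (22.47−19.20) − (22.84−18.89) = 3.27 − 3.95 = -0.68; fold change = 2^0.68 = 1.602
Gata6: ΔΔCt = (34.34−19.20) − (30.57−18.89) = 15.14 − 11.68 = 3.46; fold change = 2^-3.46 = 0.091
Pten6: ΔΔCt = (20.69−19.20) − (22.53−18.89) = 1.49 − 3.64 = -2.15; fold change = 2^2.15 = 4.438
Serp7: ΔΔCt = (24.33−19.20) − (22.05−18.89) = 5.13 − 3.16 = 1.97; fold change = 2^-1.97 = 0.255
Gata6 has the largest |ΔΔCt| = 3.46.

0.091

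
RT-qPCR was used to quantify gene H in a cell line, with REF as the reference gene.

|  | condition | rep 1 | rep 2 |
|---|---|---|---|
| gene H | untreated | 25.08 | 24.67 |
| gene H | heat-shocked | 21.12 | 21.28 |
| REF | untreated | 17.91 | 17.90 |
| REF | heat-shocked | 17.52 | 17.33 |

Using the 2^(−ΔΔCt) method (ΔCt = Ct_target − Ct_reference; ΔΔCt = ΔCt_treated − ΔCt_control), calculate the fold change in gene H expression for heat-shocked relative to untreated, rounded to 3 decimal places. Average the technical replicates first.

9.158

Mean Ct: gene H untreated 24.875; gene H heat-shocked 21.200; REF untreated 17.905; REF heat-shocked 17.425
ΔCt(untreated) = 24.875 − 17.905 = 6.970
ΔCt(heat-shocked) = 21.200 − 17.425 = 3.775
ΔΔCt = 3.775 − 6.970 = -3.195
Fold change = 2^(−(-3.195)) = 2^3.195 = 9.1578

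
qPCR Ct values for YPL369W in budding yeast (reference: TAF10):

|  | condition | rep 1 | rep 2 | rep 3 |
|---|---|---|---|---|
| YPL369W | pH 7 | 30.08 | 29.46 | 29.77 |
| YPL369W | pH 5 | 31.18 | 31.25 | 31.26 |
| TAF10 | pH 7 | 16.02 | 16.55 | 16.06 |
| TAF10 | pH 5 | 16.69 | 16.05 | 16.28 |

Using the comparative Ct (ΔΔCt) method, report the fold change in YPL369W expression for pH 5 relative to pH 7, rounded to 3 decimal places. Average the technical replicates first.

Mean Ct: YPL369W pH 7 29.770; YPL369W pH 5 31.230; TAF10 pH 7 16.210; TAF10 pH 5 16.340
ΔCt(pH 7) = 29.770 − 16.210 = 13.560
ΔCt(pH 5) = 31.230 − 16.340 = 14.890
ΔΔCt = 14.890 − 13.560 = 1.330
Fold change = 2^(−1.330) = 0.3978

0.398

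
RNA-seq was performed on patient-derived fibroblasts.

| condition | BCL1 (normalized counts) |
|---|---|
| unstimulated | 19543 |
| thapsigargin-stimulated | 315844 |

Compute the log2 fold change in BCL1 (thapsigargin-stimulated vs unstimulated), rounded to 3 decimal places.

Fold change = 315844 / 19543 = 16.1615
log2(16.1615) = 4.0145

4.014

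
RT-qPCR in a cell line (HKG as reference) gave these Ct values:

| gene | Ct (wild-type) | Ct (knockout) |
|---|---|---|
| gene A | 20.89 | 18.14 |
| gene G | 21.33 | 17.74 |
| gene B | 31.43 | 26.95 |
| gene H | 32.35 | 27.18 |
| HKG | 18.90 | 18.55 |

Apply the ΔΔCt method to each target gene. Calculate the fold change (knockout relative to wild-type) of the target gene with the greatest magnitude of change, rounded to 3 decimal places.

gene A: ΔΔCt = (18.14−18.55) − (20.89−18.90) = -0.41 − 1.99 = -2.40; fold change = 2^2.40 = 5.278
gene G: ΔΔCt = (17.74−18.55) − (21.33−18.90) = -0.81 − 2.43 = -3.24; fold change = 2^3.24 = 9.448
gene B: ΔΔCt = (26.95−18.55) − (31.43−18.90) = 8.40 − 12.53 = -4.13; fold change = 2^4.13 = 17.509
gene H: ΔΔCt = (27.18−18.55) − (32.35−18.90) = 8.63 − 13.45 = -4.82; fold change = 2^4.82 = 28.246
gene H has the largest |ΔΔCt| = 4.82.

28.246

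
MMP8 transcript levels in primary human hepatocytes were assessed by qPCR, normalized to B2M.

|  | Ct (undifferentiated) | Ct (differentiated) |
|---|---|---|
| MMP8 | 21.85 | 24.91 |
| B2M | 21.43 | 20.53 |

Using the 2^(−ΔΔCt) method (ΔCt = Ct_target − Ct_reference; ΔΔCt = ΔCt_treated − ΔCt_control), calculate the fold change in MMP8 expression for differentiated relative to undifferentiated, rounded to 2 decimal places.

0.06

ΔCt(undifferentiated) = 21.850 − 21.430 = 0.420
ΔCt(differentiated) = 24.910 − 20.530 = 4.380
ΔΔCt = 4.380 − 0.420 = 3.960
Fold change = 2^(−3.960) = 0.064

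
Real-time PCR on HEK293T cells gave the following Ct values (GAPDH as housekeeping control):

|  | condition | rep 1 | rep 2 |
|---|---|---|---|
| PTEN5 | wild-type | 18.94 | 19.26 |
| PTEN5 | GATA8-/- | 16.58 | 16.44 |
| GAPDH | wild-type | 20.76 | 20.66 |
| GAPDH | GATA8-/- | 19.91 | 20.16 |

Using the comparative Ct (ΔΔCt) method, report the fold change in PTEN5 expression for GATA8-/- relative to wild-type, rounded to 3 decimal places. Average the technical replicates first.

3.771

Mean Ct: PTEN5 wild-type 19.100; PTEN5 GATA8-/- 16.510; GAPDH wild-type 20.710; GAPDH GATA8-/- 20.035
ΔCt(wild-type) = 19.100 − 20.710 = -1.610
ΔCt(GATA8-/-) = 16.510 − 20.035 = -3.525
ΔΔCt = -3.525 − (-1.610) = -1.915
Fold change = 2^(−(-1.915)) = 2^1.915 = 3.7711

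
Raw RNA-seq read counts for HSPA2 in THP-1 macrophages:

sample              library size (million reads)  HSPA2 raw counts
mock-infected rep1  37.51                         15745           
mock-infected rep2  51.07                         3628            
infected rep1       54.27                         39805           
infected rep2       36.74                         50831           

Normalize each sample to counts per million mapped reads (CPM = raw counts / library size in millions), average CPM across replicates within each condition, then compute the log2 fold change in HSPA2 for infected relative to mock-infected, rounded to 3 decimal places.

CPM(mock-infected rep1) = 15745 / 37.51 = 419.7547
CPM(mock-infected rep2) = 3628 / 51.07 = 71.0397
CPM(infected rep1) = 39805 / 54.27 = 733.4623
CPM(infected rep2) = 50831 / 36.74 = 1383.5329
mean CPM(mock-infected) = 245.3972; mean CPM(infected) = 1058.4976
Fold change = 1058.4976 / 245.3972 = 4.31340
log2(4.31340) = 2.1088

2.109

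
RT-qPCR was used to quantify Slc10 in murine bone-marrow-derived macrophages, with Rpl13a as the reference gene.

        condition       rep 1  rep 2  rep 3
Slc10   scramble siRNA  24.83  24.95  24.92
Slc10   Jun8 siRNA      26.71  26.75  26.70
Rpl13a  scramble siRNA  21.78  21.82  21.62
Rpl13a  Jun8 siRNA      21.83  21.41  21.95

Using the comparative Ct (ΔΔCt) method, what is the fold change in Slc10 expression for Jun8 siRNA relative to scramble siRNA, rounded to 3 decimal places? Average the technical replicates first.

Mean Ct: Slc10 scramble siRNA 24.900; Slc10 Jun8 siRNA 26.720; Rpl13a scramble siRNA 21.740; Rpl13a Jun8 siRNA 21.730
ΔCt(scramble siRNA) = 24.900 − 21.740 = 3.160
ΔCt(Jun8 siRNA) = 26.720 − 21.730 = 4.990
ΔΔCt = 4.990 − 3.160 = 1.830
Fold change = 2^(−1.830) = 0.2813

0.281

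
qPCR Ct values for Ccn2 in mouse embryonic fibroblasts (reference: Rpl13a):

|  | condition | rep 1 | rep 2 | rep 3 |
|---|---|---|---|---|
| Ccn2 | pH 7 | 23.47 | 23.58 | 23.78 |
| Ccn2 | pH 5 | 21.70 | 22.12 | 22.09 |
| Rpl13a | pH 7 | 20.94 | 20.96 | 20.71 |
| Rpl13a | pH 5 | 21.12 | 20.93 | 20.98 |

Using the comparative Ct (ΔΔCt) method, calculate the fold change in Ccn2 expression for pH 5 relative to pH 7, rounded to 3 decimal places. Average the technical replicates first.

3.434

Mean Ct: Ccn2 pH 7 23.610; Ccn2 pH 5 21.970; Rpl13a pH 7 20.870; Rpl13a pH 5 21.010
ΔCt(pH 7) = 23.610 − 20.870 = 2.740
ΔCt(pH 5) = 21.970 − 21.010 = 0.960
ΔΔCt = 0.960 − 2.740 = -1.780
Fold change = 2^(−(-1.780)) = 2^1.780 = 3.4343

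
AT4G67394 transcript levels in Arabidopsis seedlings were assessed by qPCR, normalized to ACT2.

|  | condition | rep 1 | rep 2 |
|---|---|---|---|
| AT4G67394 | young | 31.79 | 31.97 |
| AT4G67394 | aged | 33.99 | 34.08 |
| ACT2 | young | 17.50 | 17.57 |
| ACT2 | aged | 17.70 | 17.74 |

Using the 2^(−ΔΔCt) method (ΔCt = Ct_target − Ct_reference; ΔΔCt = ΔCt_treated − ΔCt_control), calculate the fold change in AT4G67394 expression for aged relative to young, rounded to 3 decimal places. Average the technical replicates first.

Mean Ct: AT4G67394 young 31.880; AT4G67394 aged 34.035; ACT2 young 17.535; ACT2 aged 17.720
ΔCt(young) = 31.880 − 17.535 = 14.345
ΔCt(aged) = 34.035 − 17.720 = 16.315
ΔΔCt = 16.315 − 14.345 = 1.970
Fold change = 2^(−1.970) = 0.2553

0.255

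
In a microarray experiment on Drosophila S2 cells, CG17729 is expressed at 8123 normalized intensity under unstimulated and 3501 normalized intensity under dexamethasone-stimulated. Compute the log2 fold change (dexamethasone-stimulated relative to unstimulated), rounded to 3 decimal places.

-1.214

Fold change = 3501 / 8123 = 0.4310
log2(0.4310) = -1.2142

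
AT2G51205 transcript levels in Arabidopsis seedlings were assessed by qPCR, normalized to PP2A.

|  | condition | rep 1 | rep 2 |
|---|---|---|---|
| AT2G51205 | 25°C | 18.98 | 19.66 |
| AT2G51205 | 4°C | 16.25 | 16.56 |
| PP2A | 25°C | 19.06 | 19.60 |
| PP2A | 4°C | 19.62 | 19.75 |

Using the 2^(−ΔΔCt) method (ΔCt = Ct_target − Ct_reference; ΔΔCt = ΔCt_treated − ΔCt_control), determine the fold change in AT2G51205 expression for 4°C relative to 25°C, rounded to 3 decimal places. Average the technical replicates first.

9.646

Mean Ct: AT2G51205 25°C 19.320; AT2G51205 4°C 16.405; PP2A 25°C 19.330; PP2A 4°C 19.685
ΔCt(25°C) = 19.320 − 19.330 = -0.010
ΔCt(4°C) = 16.405 − 19.685 = -3.280
ΔΔCt = -3.280 − (-0.010) = -3.270
Fold change = 2^(−(-3.270)) = 2^3.270 = 9.6465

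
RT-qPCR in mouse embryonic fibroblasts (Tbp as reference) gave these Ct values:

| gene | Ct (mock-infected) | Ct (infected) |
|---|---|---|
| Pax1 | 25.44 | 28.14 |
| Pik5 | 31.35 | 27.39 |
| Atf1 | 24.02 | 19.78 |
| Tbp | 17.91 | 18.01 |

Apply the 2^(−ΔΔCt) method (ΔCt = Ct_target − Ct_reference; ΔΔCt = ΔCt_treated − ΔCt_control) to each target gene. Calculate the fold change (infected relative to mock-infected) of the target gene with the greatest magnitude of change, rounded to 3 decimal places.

20.252

Pax1: ΔΔCt = (28.14−18.01) − (25.44−17.91) = 10.13 − 7.53 = 2.60; fold change = 2^-2.60 = 0.165
Pik5: ΔΔCt = (27.39−18.01) − (31.35−17.91) = 9.38 − 13.44 = -4.06; fold change = 2^4.06 = 16.679
Atf1: ΔΔCt = (19.78−18.01) − (24.02−17.91) = 1.77 − 6.11 = -4.34; fold change = 2^4.34 = 20.252
Atf1 has the largest |ΔΔCt| = 4.34.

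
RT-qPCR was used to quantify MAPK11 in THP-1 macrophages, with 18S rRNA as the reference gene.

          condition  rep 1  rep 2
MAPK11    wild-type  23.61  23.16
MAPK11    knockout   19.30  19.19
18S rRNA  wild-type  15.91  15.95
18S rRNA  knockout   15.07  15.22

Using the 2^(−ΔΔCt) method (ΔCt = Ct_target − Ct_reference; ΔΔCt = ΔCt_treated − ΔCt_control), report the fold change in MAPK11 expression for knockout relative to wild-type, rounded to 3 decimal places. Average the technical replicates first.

10.232

Mean Ct: MAPK11 wild-type 23.385; MAPK11 knockout 19.245; 18S rRNA wild-type 15.930; 18S rRNA knockout 15.145
ΔCt(wild-type) = 23.385 − 15.930 = 7.455
ΔCt(knockout) = 19.245 − 15.145 = 4.100
ΔΔCt = 4.100 − 7.455 = -3.355
Fold change = 2^(−(-3.355)) = 2^3.355 = 10.2319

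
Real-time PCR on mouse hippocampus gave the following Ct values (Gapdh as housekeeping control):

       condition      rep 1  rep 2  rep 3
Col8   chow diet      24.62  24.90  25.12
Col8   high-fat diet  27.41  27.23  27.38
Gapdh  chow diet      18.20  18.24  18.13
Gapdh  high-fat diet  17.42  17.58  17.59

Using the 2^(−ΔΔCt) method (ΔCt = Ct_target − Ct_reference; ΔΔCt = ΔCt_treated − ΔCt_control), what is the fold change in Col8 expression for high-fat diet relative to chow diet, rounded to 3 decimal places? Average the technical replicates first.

0.115

Mean Ct: Col8 chow diet 24.880; Col8 high-fat diet 27.340; Gapdh chow diet 18.190; Gapdh high-fat diet 17.530
ΔCt(chow diet) = 24.880 − 18.190 = 6.690
ΔCt(high-fat diet) = 27.340 − 17.530 = 9.810
ΔΔCt = 9.810 − 6.690 = 3.120
Fold change = 2^(−3.120) = 0.1150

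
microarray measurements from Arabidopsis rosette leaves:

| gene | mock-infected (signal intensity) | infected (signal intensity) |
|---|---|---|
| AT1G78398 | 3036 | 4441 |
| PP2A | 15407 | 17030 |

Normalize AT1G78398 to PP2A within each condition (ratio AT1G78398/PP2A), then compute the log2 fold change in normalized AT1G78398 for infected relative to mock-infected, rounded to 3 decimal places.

AT1G78398/PP2A (mock-infected) = 3036 / 15407 = 0.19705
AT1G78398/PP2A (infected) = 4441 / 17030 = 0.26078
Fold change = 0.26078 / 0.19705 = 1.3234
log2(1.3234) = 0.4042

0.404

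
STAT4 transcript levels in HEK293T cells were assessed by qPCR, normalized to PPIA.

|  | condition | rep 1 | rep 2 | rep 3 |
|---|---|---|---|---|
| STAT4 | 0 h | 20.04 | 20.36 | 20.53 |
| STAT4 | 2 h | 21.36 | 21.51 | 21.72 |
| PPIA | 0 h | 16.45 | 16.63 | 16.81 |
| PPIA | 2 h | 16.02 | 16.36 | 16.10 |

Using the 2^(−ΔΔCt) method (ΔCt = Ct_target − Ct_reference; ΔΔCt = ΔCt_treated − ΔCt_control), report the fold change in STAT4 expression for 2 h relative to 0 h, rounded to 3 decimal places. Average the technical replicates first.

Mean Ct: STAT4 0 h 20.310; STAT4 2 h 21.530; PPIA 0 h 16.630; PPIA 2 h 16.160
ΔCt(0 h) = 20.310 − 16.630 = 3.680
ΔCt(2 h) = 21.530 − 16.160 = 5.370
ΔΔCt = 5.370 − 3.680 = 1.690
Fold change = 2^(−1.690) = 0.3099

0.310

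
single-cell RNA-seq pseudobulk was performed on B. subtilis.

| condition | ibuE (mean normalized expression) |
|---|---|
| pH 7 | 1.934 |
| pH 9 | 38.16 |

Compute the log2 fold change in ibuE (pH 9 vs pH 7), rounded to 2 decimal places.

Fold change = 38.16 / 1.934 = 19.7311
log2(19.7311) = 4.302

4.30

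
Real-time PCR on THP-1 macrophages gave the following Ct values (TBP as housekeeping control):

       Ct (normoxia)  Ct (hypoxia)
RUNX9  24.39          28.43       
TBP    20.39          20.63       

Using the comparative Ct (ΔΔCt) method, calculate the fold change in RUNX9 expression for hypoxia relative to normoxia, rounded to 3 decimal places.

ΔCt(normoxia) = 24.390 − 20.390 = 4.000
ΔCt(hypoxia) = 28.430 − 20.630 = 7.800
ΔΔCt = 7.800 − 4.000 = 3.800
Fold change = 2^(−3.800) = 0.0718

0.072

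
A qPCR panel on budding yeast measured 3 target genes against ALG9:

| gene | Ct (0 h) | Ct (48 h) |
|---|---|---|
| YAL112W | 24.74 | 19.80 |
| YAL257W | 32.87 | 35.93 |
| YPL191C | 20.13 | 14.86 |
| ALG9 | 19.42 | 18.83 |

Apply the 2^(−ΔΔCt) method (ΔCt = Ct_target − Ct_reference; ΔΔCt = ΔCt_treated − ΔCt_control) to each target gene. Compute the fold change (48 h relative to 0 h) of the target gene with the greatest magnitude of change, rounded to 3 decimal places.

25.634

YAL112W: ΔΔCt = (19.80−18.83) − (24.74−19.42) = 0.97 − 5.32 = -4.35; fold change = 2^4.35 = 20.393
YAL257W: ΔΔCt = (35.93−18.83) − (32.87−19.42) = 17.10 − 13.45 = 3.65; fold change = 2^-3.65 = 0.080
YPL191C: ΔΔCt = (14.86−18.83) − (20.13−19.42) = -3.97 − 0.71 = -4.68; fold change = 2^4.68 = 25.634
YPL191C has the largest |ΔΔCt| = 4.68.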